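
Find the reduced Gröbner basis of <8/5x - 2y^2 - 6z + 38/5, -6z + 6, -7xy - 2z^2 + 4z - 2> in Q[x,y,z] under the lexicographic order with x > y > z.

This is the nonlinear analogue of row-reducing a linear system.

f_1 = 8/5x - 2y^2 - 6z + 38/5, LT = x.
f_2 = -6z + 6, LT = z.
f_3 = -7xy - 2z^2 + 4z - 2, LT = xy.

S(f_1,f_3): lcm = xy. S = -5/4y^3 - 15/4yz + 19/4y - 2/7z^2 + 4/7z - 2/7.
  leading term y^3: no divisor's leading term divides it; move -5/4y^3 to the remainder.
  leading term yz: subtract (5/8y)·f_2 from -15/4yz + 19/4y - 2/7z^2 + 4/7z - 2/7 → y - 2/7z^2 + 4/7z - 2/7
  leading term y: no divisor's leading term divides it; move y to the remainder.
  leading term z^2: subtract (1/21z)·f_2 from -2/7z^2 + 4/7z - 2/7 → 2/7z - 2/7
  leading term z: subtract (-1/21)·f_2 from 2/7z - 2/7 → 0
  remainder -5/4y^3 + y ≠ 0; add g_4 = -5/4y^3 + y to the basis.

The other S-polynomials (S(f_1,f_2), S(f_2,f_3), S(f_1,g_4), S(f_2,g_4), S(f_3,g_4)) all reduce to 0 modulo the current basis, so we have a Gröbner basis.
Inter-reduce: drop elements whose leading term is divisible by another's, tail-reduce, and make monic.

G = {x - 5/4y^2 + 1, y^3 - 4/5y, z - 1}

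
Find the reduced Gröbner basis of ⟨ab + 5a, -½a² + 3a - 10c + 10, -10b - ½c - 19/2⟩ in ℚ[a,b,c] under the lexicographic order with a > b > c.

Buchberger's algorithm terminates because the ascending chain of leading-term ideals stabilizes.

f_1 = ab + 5a, LT = ab.
f_2 = -½a² + 3a - 10c + 10, LT = a².
f_3 = -10b - ½c - 19/2, LT = b.

S(f_1,f_2): lcm = a²b. S = 5a² + 6ab - 20bc + 20b.
  leading term a²: subtract (-10)·f_2 from 5a² + 6ab - 20bc + 20b → 6ab + 30a - 20bc + 20b - 100c + 100
  leading term ab: subtract (6)·f_1 from 6ab + 30a - 20bc + 20b - 100c + 100 → -20bc + 20b - 100c + 100
  leading term bc: subtract (2c)·f_3 from -20bc + 20b - 100c + 100 → 20b + c² - 81c + 100
  leading term b: subtract (-2)·f_3 from 20b + c² - 81c + 100 → c² - 82c + 81
  leading term c²: no divisor's leading term divides it; move c² to the remainder.
  leading term c: no divisor's leading term divides it; move -82c to the remainder.
  leading term 1: no divisor's leading term divides it; move 81 to the remainder.
  remainder c² - 82c + 81 ≠ 0; add g_4 = c² - 82c + 81 to the basis.

S(f_1,f_3): lcm = ab. S = -1/20ac + 81/20a.
  leading term ac: no divisor's leading term divides it; move -1/20ac to the remainder.
  leading term a: no divisor's leading term divides it; move 81/20a to the remainder.
  remainder -1/20ac + 81/20a ≠ 0; add g_5 = -1/20ac + 81/20a to the basis.

The other S-polynomials (S(f_2,f_3), S(f_1,g_4), S(f_2,g_4), S(f_3,g_4), S(f_1,g_5), S(f_2,g_5), S(f_3,g_5), S(g_4,g_5)) all reduce to 0 modulo the current basis, so we have a Gröbner basis.
Inter-reduce: drop elements whose leading term is divisible by another's, tail-reduce, and make monic.

G = {a² - 6a + 20c - 20, ac - 81a, b + 1/20c + 19/20, c² - 82c + 81}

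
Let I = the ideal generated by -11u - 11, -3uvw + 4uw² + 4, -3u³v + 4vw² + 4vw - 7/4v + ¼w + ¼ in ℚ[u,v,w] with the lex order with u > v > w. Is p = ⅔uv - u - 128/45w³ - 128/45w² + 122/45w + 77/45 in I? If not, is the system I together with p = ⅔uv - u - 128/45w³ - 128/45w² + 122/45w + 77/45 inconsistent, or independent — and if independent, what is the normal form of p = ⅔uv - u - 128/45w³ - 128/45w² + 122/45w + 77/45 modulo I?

First compute the reduced Gröbner basis of I by Buchberger's algorithm.
f_1 = -11u - 11, LT = u.
f_2 = -3uvw + 4uw² + 4, LT = uvw.
f_3 = -3u³v + 4vw² + 4vw - 7/4v + ¼w + ¼, LT = u³v.

S(f_1,f_2): lcm = uvw. S = 4/3uw² + vw + 4/3.
  leading term uw²: subtract (-4/33w²)·f_1 from 4/3uw² + vw + 4/3 → vw - 4/3w² + 4/3
  leading term vw: no divisor's leading term divides it; move vw to the remainder.
  leading term w²: no divisor's leading term divides it; move -4/3w² to the remainder.
  leading term 1: no divisor's leading term divides it; move 4/3 to the remainder.
  remainder vw - 4/3w² + 4/3 ≠ 0; add h_4 = vw - 4/3w² + 4/3 to the basis.

S(f_1,f_3): lcm = u³v. S = u²v + 4/3vw² + 4/3vw - 7/12v + 1/12w + 1/12.
  leading term u²v: subtract (-1/11uv)·f_1 from u²v + 4/3vw² + 4/3vw - 7/12v + 1/12w + 1/12 → -uv + 4/3vw² + 4/3vw - 7/12v + 1/12w + 1/12
  leading term uv: subtract (1/11v)·f_1 from -uv + 4/3vw² + 4/3vw - 7/12v + 1/12w + 1/12 → 4/3vw² + 4/3vw + 5/12v + 1/12w + 1/12
  leading term vw²: subtract (4/3w)·h_4 from 4/3vw² + 4/3vw + 5/12v + 1/12w + 1/12 → 4/3vw + 5/12v + 16/9w³ - 61/36w + 1/12
  leading term vw: subtract (4/3)·h_4 from 4/3vw + 5/12v + 16/9w³ - 61/36w + 1/12 → 5/12v + 16/9w³ + 16/9w² - 61/36w - 61/36
  leading term v: no divisor's leading term divides it; move 5/12v to the remainder.
  leading term w³: no divisor's leading term divides it; move 16/9w³ to the remainder.
  leading term w²: no divisor's leading term divides it; move 16/9w² to the remainder.
  leading term w: no divisor's leading term divides it; move -61/36w to the remainder.
  leading term 1: no divisor's leading term divides it; move -61/36 to the remainder.
  remainder 5/12v + 16/9w³ + 16/9w² - 61/36w - 61/36 ≠ 0; add h_5 = 5/12v + 16/9w³ + 16/9w² - 61/36w - 61/36 to the basis.

S(f_2,f_3): lcm = u³vw. S = -4/3u³w² - 4/3u² + 4/3vw³ + 4/3vw² - 7/12vw + 1/12w² + 1/12w.
  leading term u³w²: subtract (4/33u²w²)·f_1 from -4/3u³w² - 4/3u² + 4/3vw³ + 4/3vw² - 7/12vw + 1/12w² + 1/12w → 4/3u²w² - 4/3u² + 4/3vw³ + 4/3vw² - 7/12vw + 1/12w² + 1/12w
  leading term u²w²: subtract (-4/33uw²)·f_1 from 4/3u²w² - 4/3u² + 4/3vw³ + 4/3vw² - 7/12vw + 1/12w² + 1/12w → -4/3u² - 4/3uw² + 4/3vw³ + 4/3vw² - 7/12vw + 1/12w² + 1/12w
  leading term u²: subtract (4/33u)·f_1 from -4/3u² - 4/3uw² + 4/3vw³ + 4/3vw² - 7/12vw + 1/12w² + 1/12w → -4/3uw² + 4/3u + 4/3vw³ + 4/3vw² - 7/12vw + 1/12w² + 1/12w
  leading term uw²: subtract (4/33w²)·f_1 from -4/3uw² + 4/3u + 4/3vw³ + 4/3vw² - 7/12vw + 1/12w² + 1/12w → 4/3u + 4/3vw³ + 4/3vw² - 7/12vw + 17/12w² + 1/12w
  leading term u: subtract (-4/33)·f_1 from 4/3u + 4/3vw³ + 4/3vw² - 7/12vw + 17/12w² + 1/12w → 4/3vw³ + 4/3vw² - 7/12vw + 17/12w² + 1/12w - 4/3
  leading term vw³: subtract (4/3w²)·h_4 from 4/3vw³ + 4/3vw² - 7/12vw + 17/12w² + 1/12w - 4/3 → 4/3vw² - 7/12vw + 16/9w⁴ - 13/36w² + 1/12w - 4/3
  leading term vw²: subtract (4/3w)·h_4 from 4/3vw² - 7/12vw + 16/9w⁴ - 13/36w² + 1/12w - 4/3 → -7/12vw + 16/9w⁴ + 16/9w³ - 13/36w² - 61/36w - 4/3
  leading term vw: subtract (-7/12)·h_4 from -7/12vw + 16/9w⁴ + 16/9w³ - 13/36w² - 61/36w - 4/3 → 16/9w⁴ + 16/9w³ - 41/36w² - 61/36w - 5/9
  leading term w⁴: no divisor's leading term divides it; move 16/9w⁴ to the remainder.
  leading term w³: no divisor's leading term divides it; move 16/9w³ to the remainder.
  leading term w²: no divisor's leading term divides it; move -41/36w² to the remainder.
  leading term w: no divisor's leading term divides it; move -61/36w to the remainder.
  leading term 1: no divisor's leading term divides it; move -5/9 to the remainder.
  remainder 16/9w⁴ + 16/9w³ - 41/36w² - 61/36w - 5/9 ≠ 0; add h_6 = 16/9w⁴ + 16/9w³ - 41/36w² - 61/36w - 5/9 to the basis.

The other S-polynomials (S(f_1,h_4), S(f_2,h_4), S(f_3,h_4), S(f_1,h_5), S(f_2,h_5), S(f_3,h_5), S(h_4,h_5), S(f_1,h_6), S(f_2,h_6), S(f_3,h_6), S(h_4,h_6), S(h_5,h_6)) all reduce to 0 modulo the current basis, so we have a Gröbner basis.
Inter-reduce: drop elements whose leading term is divisible by another's, tail-reduce, and make monic.
Reduced Gröbner basis: {u + 1, v + 64/15w³ + 64/15w² - 61/15w - 61/15, w⁴ + w³ - 41/64w² - 61/64w - 5/16}.
Label its elements g_1 = u + 1, g_2 = v + 64/15w³ + 64/15w² - 61/15w - 61/15, g_3 = w⁴ + w³ - 41/64w² - 61/64w - 5/16.

Reduce p = ⅔uv - u - 128/45w³ - 128/45w² + 122/45w + 77/45 modulo G:
  leading term uv: subtract (⅔v)·g_1 from ⅔uv - u - 128/45w³ - 128/45w² + 122/45w + 77/45 → -u - ⅔v - 128/45w³ - 128/45w² + 122/45w + 77/45
  leading term u: subtract (-1)·g_1 from -u - ⅔v - 128/45w³ - 128/45w² + 122/45w + 77/45 → -⅔v - 128/45w³ - 128/45w² + 122/45w + 122/45
  leading term v: subtract (-⅔)·g_2 from -⅔v - 128/45w³ - 128/45w² + 122/45w + 122/45 → 0
  normal form = 0.
Since the normal form is 0, p ∈ I.

⅔uv - u - 128/45w³ - 128/45w² + 122/45w + 77/45 lies in I (it reduces to 0).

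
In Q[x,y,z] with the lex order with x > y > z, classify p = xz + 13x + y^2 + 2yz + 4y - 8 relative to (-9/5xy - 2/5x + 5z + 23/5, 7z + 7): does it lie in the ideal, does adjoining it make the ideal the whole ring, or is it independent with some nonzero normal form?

xz + 13x + y^2 + 2yz + 4y - 8 is independent of I; its normal form modulo I is 12x + y^2 + 2y - 8.

First compute the reduced Gröbner basis of I by Buchberger's algorithm.
f_1 = -9/5xy - 2/5x + 5z + 23/5, LT = xy.
f_2 = 7z + 7, LT = z.

S(f_1,f_2): leading monomials are coprime, so the S-polynomial reduces to 0 (Buchberger's first criterion).
Every S-polynomial of the final basis reduces to 0, so we have a Gröbner basis.
Inter-reduce: drop elements whose leading term is divisible by another's, tail-reduce, and make monic.
Reduced Gröbner basis: {xy + 2/9x + 2/9, z + 1}.
Label its elements g_1 = xy + 2/9x + 2/9, g_2 = z + 1.

Reduce p = xz + 13x + y^2 + 2yz + 4y - 8 modulo G:
  leading term xz: subtract (x)·g_2 from xz + 13x + y^2 + 2yz + 4y - 8 → 12x + y^2 + 2yz + 4y - 8
  leading term x: no divisor's leading term divides it; move 12x to the remainder.
  leading term y^2: no divisor's leading term divides it; move y^2 to the remainder.
  leading term yz: subtract (2y)·g_2 from 2yz + 4y - 8 → 2y - 8
  leading term y: no divisor's leading term divides it; move 2y to the remainder.
  leading term 1: no divisor's leading term divides it; move -8 to the remainder.
  normal form = 12x + y^2 + 2y - 8.
The normal form is nonzero, so p ∉ I. Since p minus its normal form lies in I, I + (p) = I + (r) where r = 12x + y^2 + 2y - 8; decide whether this ideal is the whole ring.
Run Buchberger on G together with r (pairs among the g_i already reduce to 0 since G is a Gröbner basis):
g_1 = xy + 2/9x + 2/9, LT = xy.
g_2 = z + 1, LT = z.
r = 12x + y^2 + 2y - 8, LT = x.

S(g_1,g_2): leading monomials are coprime, so the S-polynomial reduces to 0 (Buchberger's first criterion).
S(g_1,r): lcm = xy. S = 2/9x - 1/12y^3 - 1/6y^2 + 2/3y + 2/9.
  leading term x: subtract (1/54)·r from 2/9x - 1/12y^3 - 1/6y^2 + 2/3y + 2/9 → -1/12y^3 - 5/27y^2 + 17/27y + 10/27
  leading term y^3: no divisor's leading term divides it; move -1/12y^3 to the remainder.
  leading term y^2: no divisor's leading term divides it; move -5/27y^2 to the remainder.
  leading term y: no divisor's leading term divides it; move 17/27y to the remainder.
  leading term 1: no divisor's leading term divides it; move 10/27 to the remainder.
  remainder -1/12y^3 - 5/27y^2 + 17/27y + 10/27 ≠ 0; add m_4 = -1/12y^3 - 5/27y^2 + 17/27y + 10/27 to the basis.

S(g_2,r): leading monomials are coprime, so the S-polynomial reduces to 0 (Buchberger's first criterion).
S(g_1,m_4): lcm = xy^3. S = -2xy^2 + 68/9xy + 40/9x + 2/9y^2.
  leading term xy^2: subtract (-2y)·g_1 from -2xy^2 + 68/9xy + 40/9x + 2/9y^2 → 8xy + 40/9x + 2/9y^2 + 4/9y
  leading term xy: subtract (8)·g_1 from 8xy + 40/9x + 2/9y^2 + 4/9y → 8/3x + 2/9y^2 + 4/9y - 16/9
  leading term x: subtract (2/9)·r from 8/3x + 2/9y^2 + 4/9y - 16/9 → 0
  remainder 0.

S(g_2,m_4): leading monomials are coprime, so the S-polynomial reduces to 0 (Buchberger's first criterion).
S(r,m_4): leading monomials are coprime, so the S-polynomial reduces to 0 (Buchberger's first criterion).
Every S-polynomial of the final basis reduces to 0, so we have a Gröbner basis.
Inter-reduce: drop elements whose leading term is divisible by another's, tail-reduce, and make monic.
Reduced Gröbner basis: {x + 1/12y^2 + 1/6y - 2/3, y^3 + 20/9y^2 - 68/9y - 40/9, z + 1}.
The reduced Gröbner basis of I + (p) is {x + 1/12y^2 + 1/6y - 2/3, y^3 + 20/9y^2 - 68/9y - 40/9, z + 1} ≠ {1}, a proper ideal, so the enlarged system stays consistent: p is independent of I, with normal form 12x + y^2 + 2y - 8.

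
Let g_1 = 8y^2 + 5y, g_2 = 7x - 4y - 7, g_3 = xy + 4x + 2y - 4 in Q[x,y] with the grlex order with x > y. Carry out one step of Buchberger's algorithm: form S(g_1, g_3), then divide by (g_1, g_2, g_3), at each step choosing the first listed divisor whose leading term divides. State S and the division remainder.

lcm(LM(g_1), LM(g_3)) = xy^2.
S = (lcm/LT(g_1))·g_1 − (lcm/LT(g_3))·g_3 = -27/8xy - 2y^2 + 4y.
Reduce S modulo (g_1, g_2, g_3) in that order:
  leading term xy: subtract (-27/56y)·g_2 from -27/8xy - 2y^2 + 4y → -55/14y^2 + 5/8y
  leading term y^2: subtract (-55/112)·g_1 from -55/14y^2 + 5/8y → 345/112y
  leading term y: no divisor's leading term divides it; move 345/112y to the remainder.
The remainder 345/112y is nonzero, so it would be added as the next basis element.

S(g_1, g_3) = -27/8xy - 2y^2 + 4y; remainder on division = 345/112y.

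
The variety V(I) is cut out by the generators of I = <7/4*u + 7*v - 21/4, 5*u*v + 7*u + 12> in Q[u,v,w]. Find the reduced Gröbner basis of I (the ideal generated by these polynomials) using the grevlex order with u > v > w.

G = {v**2 + 13/20*v - 33/20, u + 4*v - 3}

This is the nonlinear analogue of row-reducing a linear system.

f_1 = 7/4*u + 7*v - 21/4, LT = u.
f_2 = 5*u*v + 7*u + 12, LT = u*v.

S(f_1,f_2): lcm = u*v. S = 4*v**2 - 7/5*u - 3*v - 12/5.
  leading term v**2: no divisor's leading term divides it; move 4*v**2 to the remainder.
  leading term u: subtract (-4/5)·f_1 from -7/5*u - 3*v - 12/5 → 13/5*v - 33/5
  leading term v: no divisor's leading term divides it; move 13/5*v to the remainder.
  leading term 1: no divisor's leading term divides it; move -33/5 to the remainder.
  remainder 4*v**2 + 13/5*v - 33/5 ≠ 0; add g_3 = 4*v**2 + 13/5*v - 33/5 to the basis.

The other S-polynomials (S(f_1,g_3), S(f_2,g_3)) all reduce to 0 modulo the current basis, so we have a Gröbner basis.
Inter-reduce: drop elements whose leading term is divisible by another's, tail-reduce, and make monic.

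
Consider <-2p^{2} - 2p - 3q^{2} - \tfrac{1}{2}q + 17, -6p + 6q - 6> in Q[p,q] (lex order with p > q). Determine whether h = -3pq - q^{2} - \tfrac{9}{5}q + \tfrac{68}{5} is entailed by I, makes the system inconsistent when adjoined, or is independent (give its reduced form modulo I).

-3pq - q^{2} - \tfrac{9}{5}q + \tfrac{68}{5} lies in I (it reduces to 0).

First compute the reduced Gröbner basis of I by Buchberger's algorithm.
f_1 = -2p^{2} - 2p - 3q^{2} - \tfrac{1}{2}q + 17, LT = p^{2}.
f_2 = -6p + 6q - 6, LT = p.

S(f_1,f_2): lcm = p^{2}. S = pq + \tfrac{3}{2}q^{2} + \tfrac{1}{4}q - \tfrac{17}{2}.
  reduce S modulo (f_1, f_2):
  remainder \tfrac{5}{2}q^{2} - \tfrac{3}{4}q - \tfrac{17}{2} ≠ 0; add k_3 = \tfrac{5}{2}q^{2} - \tfrac{3}{4}q - \tfrac{17}{2} to the basis.

The other S-polynomials (S(f_1,k_3), S(f_2,k_3)) all reduce to 0 modulo the current basis, so we have a Gröbner basis.
Inter-reduce: drop elements whose leading term is divisible by another's, tail-reduce, and make monic.
Reduced Gröbner basis: {p - q + 1, q^{2} - \tfrac{3}{10}q - \tfrac{17}{5}}.
Label its elements g_1 = p - q + 1, g_2 = q^{2} - \tfrac{3}{10}q - \tfrac{17}{5}.

Reduce h = -3pq - q^{2} - \tfrac{9}{5}q + \tfrac{68}{5} modulo G:
  leading term pq: subtract (-3q)·g_1 from -3pq - q^{2} - \tfrac{9}{5}q + \tfrac{68}{5} → -4q^{2} + \tfrac{6}{5}q + \tfrac{68}{5}
  leading term q^{2}: subtract (-4)·g_2 from -4q^{2} + \tfrac{6}{5}q + \tfrac{68}{5} → 0
  normal form = 0.
Since the normal form is 0, h ∈ I.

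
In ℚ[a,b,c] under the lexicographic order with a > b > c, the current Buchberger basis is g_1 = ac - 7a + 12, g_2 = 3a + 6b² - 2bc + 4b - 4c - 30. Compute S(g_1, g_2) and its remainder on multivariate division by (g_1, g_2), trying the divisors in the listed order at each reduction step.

lcm(LM(g_1), LM(g_2)) = ac.
S = (lcm/LT(g_1))·g_1 − (lcm/LT(g_2))·g_2 = -7a - 2b²c + ⅔bc² - 4/3bc + 4/3c² + 10c + 12.
Reduce S modulo (g_1, g_2) in that order:
  leading term a: subtract (-7/3)·g_2 from -7a - 2b²c + ⅔bc² - 4/3bc + 4/3c² + 10c + 12 → -2b²c + 14b² + ⅔bc² - 6bc + 28/3b + 4/3c² + ⅔c - 58
  leading term b²c: no divisor's leading term divides it; move -2b²c to the remainder.
  leading term b²: no divisor's leading term divides it; move 14b² to the remainder.
  leading term bc²: no divisor's leading term divides it; move ⅔bc² to the remainder.
  leading term bc: no divisor's leading term divides it; move -6bc to the remainder.
  leading term b: no divisor's leading term divides it; move 28/3b to the remainder.
  leading term c²: no divisor's leading term divides it; move 4/3c² to the remainder.
  leading term c: no divisor's leading term divides it; move ⅔c to the remainder.
  leading term 1: no divisor's leading term divides it; move -58 to the remainder.
The remainder -2b²c + 14b² + ⅔bc² - 6bc + 28/3b + 4/3c² + ⅔c - 58 is nonzero, so it would be added as the next basis element.

S(g_1, g_2) = -7a - 2b²c + ⅔bc² - 4/3bc + 4/3c² + 10c + 12; remainder on division = -2b²c + 14b² + ⅔bc² - 6bc + 28/3b + 4/3c² + ⅔c - 58.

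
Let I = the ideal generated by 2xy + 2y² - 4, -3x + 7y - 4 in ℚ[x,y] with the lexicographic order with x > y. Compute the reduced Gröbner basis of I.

G = {x - 7/3y + 4/3, y² - ⅖y - ⅗}

f_1 = 2xy + 2y² - 4, LT = xy.
f_2 = -3x + 7y - 4, LT = x.

S(f_1,f_2): lcm = xy. S = 10/3y² - 4/3y - 2.
  leading term y²: no divisor's leading term divides it; move 10/3y² to the remainder.
  leading term y: no divisor's leading term divides it; move -4/3y to the remainder.
  leading term 1: no divisor's leading term divides it; move -2 to the remainder.
  remainder 10/3y² - 4/3y - 2 ≠ 0; add g_3 = 10/3y² - 4/3y - 2 to the basis.

The other S-polynomials (S(f_1,g_3), S(f_2,g_3)) all reduce to 0 modulo the current basis, so we have a Gröbner basis.
Inter-reduce: drop elements whose leading term is divisible by another's, tail-reduce, and make monic.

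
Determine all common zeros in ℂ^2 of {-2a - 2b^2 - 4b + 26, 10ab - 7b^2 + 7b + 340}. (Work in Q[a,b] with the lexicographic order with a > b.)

Compute a lex Gröbner basis by Buchberger's algorithm.
f_1 = -2a - 2b^2 - 4b + 26, LT = a.
f_2 = 10ab - 7b^2 + 7b + 340, LT = ab.

S(f_1,f_2): lcm = ab. S = b^3 + 27/10b^2 - 137/10b - 34.
  reduce S modulo (f_1, f_2):
  remainder b^3 + 27/10b^2 - 137/10b - 34 ≠ 0; add h_3 = b^3 + 27/10b^2 - 137/10b - 34 to the basis.

The other S-polynomials (S(f_1,h_3), S(f_2,h_3)) all reduce to 0 modulo the current basis, so we have a Gröbner basis.
Inter-reduce: drop elements whose leading term is divisible by another's, tail-reduce, and make monic.
Reduced Gröbner basis: {a + b^2 + 2b - 13, b^3 + 27/10b^2 - 137/10b - 34}.

A lex Gröbner basis eliminates variables successively. Here b^3 + 27/10b^2 - 137/10b - 34 depends only on b, with roots {-4, 13/20 - sqrt(3569)/20, 13/20 + sqrt(3569)/20}; lifting each root through the earlier basis elements recovers the full solutions.
  b = -4: the earlier basis element becomes a - 5 = 0, giving a = 5 — point (5, -4).
  b = 13/20 - sqrt(3569)/20: the earlier basis element becomes a - 33*sqrt(3569)/200 - 471/200 = 0, giving a = 471/200 + 33*sqrt(3569)/200 — point (471/200 + 33*sqrt(3569)/200, 13/20 - sqrt(3569)/20).
  b = 13/20 + sqrt(3569)/20: the earlier basis element becomes a - 471/200 + 33*sqrt(3569)/200 = 0, giving a = 471/200 - 33*sqrt(3569)/200 — point (471/200 - 33*sqrt(3569)/200, 13/20 + sqrt(3569)/20).

{(5, -4), (471/200 + 33*sqrt(3569)/200, 13/20 - sqrt(3569)/20), (471/200 - 33*sqrt(3569)/200, 13/20 + sqrt(3569)/20)}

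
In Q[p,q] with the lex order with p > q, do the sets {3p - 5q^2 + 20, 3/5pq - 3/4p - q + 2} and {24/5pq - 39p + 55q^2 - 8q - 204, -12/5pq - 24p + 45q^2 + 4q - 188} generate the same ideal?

Two ideals are equal iff their reduced Gröbner bases coincide (the reduced basis is unique for a fixed ordering).
Buchberger on the first generating set:
f_1 = 3p - 5q^2 + 20, LT = p.
f_2 = 3/5pq - 3/4p - q + 2, LT = pq.

S(f_1,f_2): lcm = pq. S = 5/4p - 5/3q^3 + 25/3q - 10/3.
  leading term p: subtract (5/12)·f_1 from 5/4p - 5/3q^3 + 25/3q - 10/3 → -5/3q^3 + 25/12q^2 + 25/3q - 35/3
  leading term q^3: no divisor's leading term divides it; move -5/3q^3 to the remainder.
  leading term q^2: no divisor's leading term divides it; move 25/12q^2 to the remainder.
  leading term q: no divisor's leading term divides it; move 25/3q to the remainder.
  leading term 1: no divisor's leading term divides it; move -35/3 to the remainder.
  remainder -5/3q^3 + 25/12q^2 + 25/3q - 35/3 ≠ 0; add g_3 = -5/3q^3 + 25/12q^2 + 25/3q - 35/3 to the basis.

The other S-polynomials (S(f_1,g_3), S(f_2,g_3)) all reduce to 0 modulo the current basis, so we have a Gröbner basis.
Inter-reduce: drop elements whose leading term is divisible by another's, tail-reduce, and make monic.
Reduced Gröbner basis: {p - 5/3q^2 + 20/3, q^3 - 5/4q^2 - 5q + 7}.

Buchberger on the second generating set:
h_1 = 24/5pq - 39p + 55q^2 - 8q - 204, LT = pq.
h_2 = -12/5pq - 24p + 45q^2 + 4q - 188, LT = pq.

S(h_1,h_2): lcm = pq. S = -145/8p + 725/24q^2 - 725/6.
  leading term p: no divisor's leading term divides it; move -145/8p to the remainder.
  leading term q^2: no divisor's leading term divides it; move 725/24q^2 to the remainder.
  leading term 1: no divisor's leading term divides it; move -725/6 to the remainder.
  remainder -145/8p + 725/24q^2 - 725/6 ≠ 0; add k_3 = -145/8p + 725/24q^2 - 725/6 to the basis.

S(h_1,k_3): lcm = pq. S = -65/8p + 5/3q^3 + 275/24q^2 - 25/3q - 85/2.
  leading term p: subtract (13/29)·k_3 from -65/8p + 5/3q^3 + 275/24q^2 - 25/3q - 85/2 → 5/3q^3 - 25/12q^2 - 25/3q + 35/3
  leading term q^3: no divisor's leading term divides it; move 5/3q^3 to the remainder.
  leading term q^2: no divisor's leading term divides it; move -25/12q^2 to the remainder.
  leading term q: no divisor's leading term divides it; move -25/3q to the remainder.
  leading term 1: no divisor's leading term divides it; move 35/3 to the remainder.
  remainder 5/3q^3 - 25/12q^2 - 25/3q + 35/3 ≠ 0; add k_4 = 5/3q^3 - 25/12q^2 - 25/3q + 35/3 to the basis.

The other S-polynomials (S(h_2,k_3), S(h_1,k_4), S(h_2,k_4), S(k_3,k_4)) all reduce to 0 modulo the current basis, so we have a Gröbner basis.
Inter-reduce: drop elements whose leading term is divisible by another's, tail-reduce, and make monic.
Reduced Gröbner basis: {p - 5/3q^2 + 20/3, q^3 - 5/4q^2 - 5q + 7}.

The two bases agree; hence the ideals are identical.
The same test decides containment: I ⊆ J iff every generator of I reduces to 0 modulo a Gröbner basis of J.

Yes, the ideals are equal.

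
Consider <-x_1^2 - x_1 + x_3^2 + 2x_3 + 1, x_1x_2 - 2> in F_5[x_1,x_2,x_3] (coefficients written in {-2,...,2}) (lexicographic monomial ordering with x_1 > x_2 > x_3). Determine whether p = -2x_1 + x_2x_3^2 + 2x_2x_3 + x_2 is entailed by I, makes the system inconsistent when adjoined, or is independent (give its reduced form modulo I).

Adjoining -2x_1 + x_2x_3^2 + 2x_2x_3 + x_2 makes the ideal the whole ring: the system is inconsistent.

First compute the reduced Gröbner basis of I by Buchberger's algorithm.
f_1 = -x_1^2 - x_1 + x_3^2 + 2x_3 + 1, LT = x_1^2.
f_2 = x_1x_2 - 2, LT = x_1x_2.

S(f_1,f_2): lcm = x_1^2x_2. S = x_1x_2 + 2x_1 - x_2x_3^2 - 2x_2x_3 - x_2.
  reduce S modulo (f_1, f_2):
  remainder 2x_1 - x_2x_3^2 - 2x_2x_3 - x_2 + 2 ≠ 0; add h_3 = 2x_1 - x_2x_3^2 - 2x_2x_3 - x_2 + 2 to the basis.

S(f_2,h_3): lcm = x_1x_2. S = -2x_2^2x_3^2 + x_2^2x_3 - 2x_2^2 - x_2 - 2.
  reduce S modulo (f_1, f_2, h_3):
  remainder -2x_2^2x_3^2 + x_2^2x_3 - 2x_2^2 - x_2 - 2 ≠ 0; add h_4 = -2x_2^2x_3^2 + x_2^2x_3 - 2x_2^2 - x_2 - 2 to the basis.

The other S-polynomials (S(f_1,h_3), S(f_1,h_4), S(f_2,h_4), S(h_3,h_4)) all reduce to 0 modulo the current basis, so we have a Gröbner basis.
Inter-reduce: drop elements whose leading term is divisible by another's, tail-reduce, and make monic.
Reduced Gröbner basis: {x_1 + 2x_2x_3^2 - x_2x_3 + 2x_2 + 1, x_2^2x_3^2 + 2x_2^2x_3 + x_2^2 - 2x_2 + 1}.
Label its elements g_1 = x_1 + 2x_2x_3^2 - x_2x_3 + 2x_2 + 1, g_2 = x_2^2x_3^2 + 2x_2^2x_3 + x_2^2 - 2x_2 + 1.

Reduce p = -2x_1 + x_2x_3^2 + 2x_2x_3 + x_2 modulo G:
  leading term x_1: subtract (-2)·g_1 from -2x_1 + x_2x_3^2 + 2x_2x_3 + x_2 → 2
  leading term 1: no divisor's leading term divides it; move 2 to the remainder.
  normal form = 2.
The normal form is nonzero, so p ∉ I. Since p minus its normal form lies in I, I + (p) = I + (r) where r = 2; decide whether this ideal is the whole ring.
Here r = 2 is a nonzero constant, hence a unit: 1 ∈ I + (p), the Gröbner basis of I + (p) is {1}, and the enlarged system has no common solution — adjoining p is inconsistent.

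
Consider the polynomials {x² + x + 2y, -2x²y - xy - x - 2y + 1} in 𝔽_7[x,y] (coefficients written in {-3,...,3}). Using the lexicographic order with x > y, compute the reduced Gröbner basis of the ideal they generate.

G = {x - 3y³ + 3y² + 2, y⁴ - 2y³ + y + 1}

f_1 = x² + x + 2y, LT = x².
f_2 = -2x²y - xy - x - 2y + 1, LT = x²y.

S(f_1,f_2): lcm = x²y. S = -3xy + 3x + 2y² - y - 3.
  reduce S modulo (f_1, f_2):
  remainder -3xy + 3x + 2y² - y - 3 ≠ 0; add g_3 = -3xy + 3x + 2y² - y - 3 to the basis.

S(f_1,g_3): lcm = x²y. S = x² + 3xy² + 3xy - x + 2y².
  reduce S modulo (f_1, f_2, g_3):
  remainder -3x + 2y³ - 2y² + 1 ≠ 0; add g_4 = -3x + 2y³ - 2y² + 1 to the basis.

S(f_1,g_4): lcm = x². S = 3xy³ - 3xy² - x + 2y.
  reduce S modulo (f_1, f_2, g_3, g_4):
  remainder 2y⁴ + 3y³ + 2y + 2 ≠ 0; add g_5 = 2y⁴ + 3y³ + 2y + 2 to the basis.

The other S-polynomials (S(f_2,g_3), S(f_2,g_4), S(g_3,g_4), S(f_1,g_5), S(f_2,g_5), S(g_3,g_5), S(g_4,g_5)) all reduce to 0 modulo the current basis, so we have a Gröbner basis.
Inter-reduce: drop elements whose leading term is divisible by another's, tail-reduce, and make monic.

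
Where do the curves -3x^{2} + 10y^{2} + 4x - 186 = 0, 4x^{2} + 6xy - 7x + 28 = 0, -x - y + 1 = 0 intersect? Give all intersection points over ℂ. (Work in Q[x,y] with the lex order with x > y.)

Compute a lex Gröbner basis by Buchberger's algorithm.
f_1 = -3x^{2} + 4x + 10y^{2} - 186, LT = x^{2}.
f_2 = 4x^{2} + 6xy - 7x + 28, LT = x^{2}.
f_3 = -x - y + 1, LT = x.

S(f_1,f_2): lcm = x^{2}. S = -\tfrac{3}{2}xy + \tfrac{5}{12}x - \tfrac{10}{3}y^{2} + 55.
  leading term xy: subtract (\tfrac{3}{2}y)·f_3 from -\tfrac{3}{2}xy + \tfrac{5}{12}x - \tfrac{10}{3}y^{2} + 55 → \tfrac{5}{12}x - \tfrac{11}{6}y^{2} - \tfrac{3}{2}y + 55
  leading term x: subtract (-\tfrac{5}{12})·f_3 from \tfrac{5}{12}x - \tfrac{11}{6}y^{2} - \tfrac{3}{2}y + 55 → -\tfrac{11}{6}y^{2} - \tfrac{23}{12}y + \tfrac{665}{12}
  leading term y^{2}: no divisor's leading term divides it; move -\tfrac{11}{6}y^{2} to the remainder.
  leading term y: no divisor's leading term divides it; move -\tfrac{23}{12}y to the remainder.
  leading term 1: no divisor's leading term divides it; move \tfrac{665}{12} to the remainder.
  remainder -\tfrac{11}{6}y^{2} - \tfrac{23}{12}y + \tfrac{665}{12} ≠ 0; add h_4 = -\tfrac{11}{6}y^{2} - \tfrac{23}{12}y + \tfrac{665}{12} to the basis.

S(f_1,f_3): lcm = x^{2}. S = -xy - \tfrac{1}{3}x - \tfrac{10}{3}y^{2} + 62.
  leading term xy: subtract (y)·f_3 from -xy - \tfrac{1}{3}x - \tfrac{10}{3}y^{2} + 62 → -\tfrac{1}{3}x - \tfrac{7}{3}y^{2} - y + 62
  leading term x: subtract (\tfrac{1}{3})·f_3 from -\tfrac{1}{3}x - \tfrac{7}{3}y^{2} - y + 62 → -\tfrac{7}{3}y^{2} - \tfrac{2}{3}y + \tfrac{185}{3}
  leading term y^{2}: subtract (\tfrac{14}{11})·h_4 from -\tfrac{7}{3}y^{2} - \tfrac{2}{3}y + \tfrac{185}{3} → \tfrac{39}{22}y - \tfrac{195}{22}
  leading term y: no divisor's leading term divides it; move \tfrac{39}{22}y to the remainder.
  leading term 1: no divisor's leading term divides it; move -\tfrac{195}{22} to the remainder.
  remainder \tfrac{39}{22}y - \tfrac{195}{22} ≠ 0; add h_5 = \tfrac{39}{22}y - \tfrac{195}{22} to the basis.

The other S-polynomials (S(f_2,f_3), S(f_1,h_4), S(f_2,h_4), S(f_3,h_4), S(f_1,h_5), S(f_2,h_5), S(f_3,h_5), S(h_4,h_5)) all reduce to 0 modulo the current basis, so we have a Gröbner basis.
Inter-reduce: drop elements whose leading term is divisible by another's, tail-reduce, and make monic.
Reduced Gröbner basis: {x + 4, y - 5}.

Elimination: the polynomial y - 5 lies in the elimination ideal for y, so y ∈ {5}. For each such y, the remaining basis elements (now univariate) give the rest of the solution.
  y = 5: the earlier basis element becomes x + 4 = 0, giving x = -4 — point (-4, 5).
Check: every point annihilates each of the original generators.
Zero-dimensionality of the ideal guarantees finitely many solutions over ℂ.

{(-4, 5)}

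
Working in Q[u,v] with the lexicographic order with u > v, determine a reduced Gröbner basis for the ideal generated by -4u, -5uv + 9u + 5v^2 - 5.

Buchberger's algorithm terminates because the ascending chain of leading-term ideals stabilizes.

f_1 = -4u, LT = u.
f_2 = -5uv + 9u + 5v^2 - 5, LT = uv.

S(f_1,f_2): lcm = uv. S = 9/5u + v^2 - 1.
  leading term u: subtract (-9/20)·f_1 from 9/5u + v^2 - 1 → v^2 - 1
  leading term v^2: no divisor's leading term divides it; move v^2 to the remainder.
  leading term 1: no divisor's leading term divides it; move -1 to the remainder.
  remainder v^2 - 1 ≠ 0; add g_3 = v^2 - 1 to the basis.

S(f_1,g_3): leading monomials are coprime, so the S-polynomial reduces to 0 (Buchberger's first criterion).
S(f_2,g_3): lcm = uv^2. S = -9/5uv + u - v^3 + v.
  leading term uv: subtract (9/20v)·f_1 from -9/5uv + u - v^3 + v → u - v^3 + v
  leading term u: subtract (-1/4)·f_1 from u - v^3 + v → -v^3 + v
  leading term v^3: subtract (-v)·g_3 from -v^3 + v → 0
  remainder 0.

Every S-polynomial of the final basis reduces to 0, so we have a Gröbner basis.
Inter-reduce: drop elements whose leading term is divisible by another's, tail-reduce, and make monic.

G = {u, v^2 - 1}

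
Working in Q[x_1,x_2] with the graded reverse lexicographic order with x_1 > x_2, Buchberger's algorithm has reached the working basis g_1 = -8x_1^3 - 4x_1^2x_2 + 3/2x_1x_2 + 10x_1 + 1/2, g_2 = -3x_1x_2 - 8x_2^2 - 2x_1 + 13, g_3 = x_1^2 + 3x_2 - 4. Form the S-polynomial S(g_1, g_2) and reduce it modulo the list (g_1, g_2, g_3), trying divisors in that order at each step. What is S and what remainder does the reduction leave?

lcm(LM(g_1), LM(g_2)) = x_1^3x_2.
S = (lcm/LT(g_1))·g_1 − (lcm/LT(g_2))·g_2 = -13/6x_1^2x_2^2 - 2/3x_1^3 - 3/16x_1x_2^2 + 13/3x_1^2 - 5/4x_1x_2 - 1/16x_2.
Reduce S modulo (g_1, g_2, g_3) in that order:
  leading term x_1^2x_2^2: subtract (13/18x_1x_2)·g_2 from -13/6x_1^2x_2^2 - 2/3x_1^3 - 3/16x_1x_2^2 + 13/3x_1^2 - 5/4x_1x_2 - 1/16x_2 → 52/9x_1x_2^3 - 2/3x_1^3 + 13/9x_1^2x_2 - 3/16x_1x_2^2 + 13/3x_1^2 - 383/36x_1x_2 - 1/16x_2
  leading term x_1x_2^3: subtract (-52/27x_2^2)·g_2 from 52/9x_1x_2^3 - 2/3x_1^3 + 13/9x_1^2x_2 - 3/16x_1x_2^2 + 13/3x_1^2 - 383/36x_1x_2 - 1/16x_2 → -416/27x_2^4 - 2/3x_1^3 + 13/9x_1^2x_2 - 1745/432x_1x_2^2 + 13/3x_1^2 - 383/36x_1x_2 + 676/27x_2^2 - 1/16x_2
  leading term x_2^4: no divisor's leading term divides it; move -416/27x_2^4 to the remainder.
  leading term x_1^3: subtract (1/12)·g_1 from -2/3x_1^3 + 13/9x_1^2x_2 - 1745/432x_1x_2^2 + 13/3x_1^2 - 383/36x_1x_2 + 676/27x_2^2 - 1/16x_2 → 16/9x_1^2x_2 - 1745/432x_1x_2^2 + 13/3x_1^2 - 775/72x_1x_2 + 676/27x_2^2 - 5/6x_1 - 1/16x_2 - 1/24
  leading term x_1^2x_2: subtract (-16/27x_1)·g_2 from 16/9x_1^2x_2 - 1745/432x_1x_2^2 + 13/3x_1^2 - 775/72x_1x_2 + 676/27x_2^2 - 5/6x_1 - 1/16x_2 - 1/24 → -3793/432x_1x_2^2 + 85/27x_1^2 - 775/72x_1x_2 + 676/27x_2^2 + 371/54x_1 - 1/16x_2 - 1/24
  leading term x_1x_2^2: subtract (3793/1296x_2)·g_2 from -3793/432x_1x_2^2 + 85/27x_1^2 - 775/72x_1x_2 + 676/27x_2^2 + 371/54x_1 - 1/16x_2 - 1/24 → 3793/162x_2^3 + 85/27x_1^2 - 1591/324x_1x_2 + 676/27x_2^2 + 371/54x_1 - 24695/648x_2 - 1/24
  leading term x_2^3: no divisor's leading term divides it; move 3793/162x_2^3 to the remainder.
  leading term x_1^2: subtract (85/27)·g_3 from 85/27x_1^2 - 1591/324x_1x_2 + 676/27x_2^2 + 371/54x_1 - 24695/648x_2 - 1/24 → -1591/324x_1x_2 + 676/27x_2^2 + 371/54x_1 - 30815/648x_2 + 2711/216
  leading term x_1x_2: subtract (1591/972)·g_2 from -1591/324x_1x_2 + 676/27x_2^2 + 371/54x_1 - 30815/648x_2 + 2711/216 → 9266/243x_2^2 + 2465/243x_1 - 30815/648x_2 - 16967/1944
  leading term x_2^2: no divisor's leading term divides it; move 9266/243x_2^2 to the remainder.
  leading term x_1: no divisor's leading term divides it; move 2465/243x_1 to the remainder.
  leading term x_2: no divisor's leading term divides it; move -30815/648x_2 to the remainder.
  leading term 1: no divisor's leading term divides it; move -16967/1944 to the remainder.
The remainder -416/27x_2^4 + 3793/162x_2^3 + 9266/243x_2^2 + 2465/243x_1 - 30815/648x_2 - 16967/1944 is nonzero, so it would be added as the next basis element.

S(g_1, g_2) = -13/6x_1^2x_2^2 - 2/3x_1^3 - 3/16x_1x_2^2 + 13/3x_1^2 - 5/4x_1x_2 - 1/16x_2; remainder on division = -416/27x_2^4 + 3793/162x_2^3 + 9266/243x_2^2 + 2465/243x_1 - 30815/648x_2 - 16967/1944.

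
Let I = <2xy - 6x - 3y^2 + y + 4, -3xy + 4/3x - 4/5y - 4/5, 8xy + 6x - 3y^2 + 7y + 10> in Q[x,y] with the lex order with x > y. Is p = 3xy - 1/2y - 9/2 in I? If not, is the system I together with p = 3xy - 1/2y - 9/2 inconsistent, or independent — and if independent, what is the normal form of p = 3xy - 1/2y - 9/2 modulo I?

First compute the reduced Gröbner basis of I by Buchberger's algorithm.
f_1 = 2xy - 6x - 3y^2 + y + 4, LT = xy.
f_2 = -3xy + 4/3x - 4/5y - 4/5, LT = xy.
f_3 = 8xy + 6x - 3y^2 + 7y + 10, LT = xy.

S(f_1,f_2): lcm = xy. S = -23/9x - 3/2y^2 + 7/30y + 26/15.
  leading term x: no divisor's leading term divides it; move -23/9x to the remainder.
  leading term y^2: no divisor's leading term divides it; move -3/2y^2 to the remainder.
  leading term y: no divisor's leading term divides it; move 7/30y to the remainder.
  leading term 1: no divisor's leading term divides it; move 26/15 to the remainder.
  remainder -23/9x - 3/2y^2 + 7/30y + 26/15 ≠ 0; add h_4 = -23/9x - 3/2y^2 + 7/30y + 26/15 to the basis.

S(f_1,f_3): lcm = xy. S = -15/4x - 9/8y^2 - 3/8y + 3/4.
  leading term x: subtract (135/92)·h_4 from -15/4x - 9/8y^2 - 3/8y + 3/4 → 99/92y^2 - 33/46y - 165/92
  leading term y^2: no divisor's leading term divides it; move 99/92y^2 to the remainder.
  leading term y: no divisor's leading term divides it; move -33/46y to the remainder.
  leading term 1: no divisor's leading term divides it; move -165/92 to the remainder.
  remainder 99/92y^2 - 33/46y - 165/92 ≠ 0; add h_5 = 99/92y^2 - 33/46y - 165/92 to the basis.

S(f_1,h_4): lcm = xy. S = -3x - 27/46y^3 - 162/115y^2 + 271/230y + 2.
  leading term x: subtract (27/23)·h_4 from -3x - 27/46y^3 - 162/115y^2 + 271/230y + 2 → -27/46y^3 + 81/230y^2 + 104/115y - 4/115
  leading term y^3: subtract (-6/11y)·h_5 from -27/46y^3 + 81/230y^2 + 104/115y - 4/115 → -9/230y^2 - 17/230y - 4/115
  leading term y^2: subtract (-2/55)·h_5 from -9/230y^2 - 17/230y - 4/115 → -1/10y - 1/10
  leading term y: no divisor's leading term divides it; move -1/10y to the remainder.
  leading term 1: no divisor's leading term divides it; move -1/10 to the remainder.
  remainder -1/10y - 1/10 ≠ 0; add h_6 = -1/10y - 1/10 to the basis.

The other S-polynomials (S(f_2,f_3), S(f_2,h_4), S(f_3,h_4), S(f_1,h_5), S(f_2,h_5), S(f_3,h_5), S(h_4,h_5), S(f_1,h_6), S(f_2,h_6), S(f_3,h_6), S(h_4,h_6), S(h_5,h_6)) all reduce to 0 modulo the current basis, so we have a Gröbner basis.
Inter-reduce: drop elements whose leading term is divisible by another's, tail-reduce, and make monic.
Reduced Gröbner basis: {x, y + 1}.
Label its elements g_1 = x, g_2 = y + 1.

Reduce p = 3xy - 1/2y - 9/2 modulo G:
  leading term xy: subtract (3y)·g_1 from 3xy - 1/2y - 9/2 → -1/2y - 9/2
  leading term y: subtract (-1/2)·g_2 from -1/2y - 9/2 → -4
  leading term 1: no divisor's leading term divides it; move -4 to the remainder.
  normal form = -4.
The normal form is nonzero, so p ∉ I. Since p minus its normal form lies in I, I + (p) = I + (r) where r = -4; decide whether this ideal is the whole ring.
Here r = -4 is a nonzero constant, hence a unit: 1 ∈ I + (p), the Gröbner basis of I + (p) is {1}, and the enlarged system has no common solution — adjoining p is inconsistent.

Adjoining 3xy - 1/2y - 9/2 makes the ideal the whole ring: the system is inconsistent.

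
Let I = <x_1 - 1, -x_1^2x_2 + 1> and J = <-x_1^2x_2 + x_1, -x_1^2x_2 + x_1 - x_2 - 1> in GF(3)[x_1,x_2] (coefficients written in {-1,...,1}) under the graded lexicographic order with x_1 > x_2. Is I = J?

No, the ideals differ.

Since reduced Gröbner bases are canonical representatives of ideals under a given ordering, it suffices to compute and compare them.
Buchberger on the first generating set:
f_1 = x_1 - 1, LT = x_1.
f_2 = -x_1^2x_2 + 1, LT = x_1^2x_2.

S(f_1,f_2): lcm = x_1^2x_2. S = -x_1x_2 + 1.
  leading term x_1x_2: subtract (-x_2)·f_1 from -x_1x_2 + 1 → -x_2 + 1
  leading term x_2: no divisor's leading term divides it; move -x_2 to the remainder.
  leading term 1: no divisor's leading term divides it; move 1 to the remainder.
  remainder -x_2 + 1 ≠ 0; add g_3 = -x_2 + 1 to the basis.

The other S-polynomials (S(f_1,g_3), S(f_2,g_3)) all reduce to 0 modulo the current basis, so we have a Gröbner basis.
Inter-reduce: drop elements whose leading term is divisible by another's, tail-reduce, and make monic.
Reduced Gröbner basis: {x_1 - 1, x_2 - 1}.

Buchberger on the second generating set:
h_1 = -x_1^2x_2 + x_1, LT = x_1^2x_2.
h_2 = -x_1^2x_2 + x_1 - x_2 - 1, LT = x_1^2x_2.

S(h_1,h_2): lcm = x_1^2x_2. S = -x_2 - 1.
  leading term x_2: no divisor's leading term divides it; move -x_2 to the remainder.
  leading term 1: no divisor's leading term divides it; move -1 to the remainder.
  remainder -x_2 - 1 ≠ 0; add k_3 = -x_2 - 1 to the basis.

S(h_1,k_3): lcm = x_1^2x_2. S = -x_1^2 - x_1.
  leading term x_1^2: no divisor's leading term divides it; move -x_1^2 to the remainder.
  leading term x_1: no divisor's leading term divides it; move -x_1 to the remainder.
  remainder -x_1^2 - x_1 ≠ 0; add k_4 = -x_1^2 - x_1 to the basis.

The other S-polynomials (S(h_2,k_3), S(h_1,k_4), S(h_2,k_4), S(k_3,k_4)) all reduce to 0 modulo the current basis, so we have a Gröbner basis.
Inter-reduce: drop elements whose leading term is divisible by another's, tail-reduce, and make monic.
Reduced Gröbner basis: {x_1^2 + x_1, x_2 + 1}.

The bases are distinct; the ideals are different.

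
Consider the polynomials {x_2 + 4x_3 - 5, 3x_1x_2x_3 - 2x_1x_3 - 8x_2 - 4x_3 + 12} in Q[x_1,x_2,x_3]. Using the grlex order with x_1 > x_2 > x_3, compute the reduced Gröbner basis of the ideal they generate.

The reduced Gröbner basis is the canonical form of the ideal for this ordering.

f_1 = x_2 + 4x_3 - 5, LT = x_2.
f_2 = 3x_1x_2x_3 - 2x_1x_3 - 8x_2 - 4x_3 + 12, LT = x_1x_2x_3.

S(f_1,f_2): lcm = x_1x_2x_3. S = 4x_1x_3^2 - 13/3x_1x_3 + 8/3x_2 + 4/3x_3 - 4.
  reduce S modulo (f_1, f_2):
  remainder 4x_1x_3^2 - 13/3x_1x_3 - 28/3x_3 + 28/3 ≠ 0; add g_3 = 4x_1x_3^2 - 13/3x_1x_3 - 28/3x_3 + 28/3 to the basis.

The other S-polynomials (S(f_1,g_3), S(f_2,g_3)) all reduce to 0 modulo the current basis, so we have a Gröbner basis.
Inter-reduce: drop elements whose leading term is divisible by another's, tail-reduce, and make monic.

G = {x_1x_3^2 - 13/12x_1x_3 - 7/3x_3 + 7/3, x_2 + 4x_3 - 5}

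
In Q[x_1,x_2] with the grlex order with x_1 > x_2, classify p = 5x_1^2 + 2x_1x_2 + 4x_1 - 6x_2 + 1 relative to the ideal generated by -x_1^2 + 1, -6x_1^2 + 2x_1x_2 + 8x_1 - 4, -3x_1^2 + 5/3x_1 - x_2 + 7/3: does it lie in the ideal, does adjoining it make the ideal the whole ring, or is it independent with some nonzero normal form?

First compute the reduced Gröbner basis of I by Buchberger's algorithm.
f_1 = -x_1^2 + 1, LT = x_1^2.
f_2 = -6x_1^2 + 2x_1x_2 + 8x_1 - 4, LT = x_1^2.
f_3 = -3x_1^2 + 5/3x_1 - x_2 + 7/3, LT = x_1^2.

S(f_1,f_2): lcm = x_1^2. S = 1/3x_1x_2 + 4/3x_1 - 5/3.
  leading term x_1x_2: no divisor's leading term divides it; move 1/3x_1x_2 to the remainder.
  leading term x_1: no divisor's leading term divides it; move 4/3x_1 to the remainder.
  leading term 1: no divisor's leading term divides it; move -5/3 to the remainder.
  remainder 1/3x_1x_2 + 4/3x_1 - 5/3 ≠ 0; add h_4 = 1/3x_1x_2 + 4/3x_1 - 5/3 to the basis.

S(f_1,f_3): lcm = x_1^2. S = 5/9x_1 - 1/3x_2 - 2/9.
  leading term x_1: no divisor's leading term divides it; move 5/9x_1 to the remainder.
  leading term x_2: no divisor's leading term divides it; move -1/3x_2 to the remainder.
  leading term 1: no divisor's leading term divides it; move -2/9 to the remainder.
  remainder 5/9x_1 - 1/3x_2 - 2/9 ≠ 0; add h_5 = 5/9x_1 - 1/3x_2 - 2/9 to the basis.

S(f_1,h_4): lcm = x_1^2x_2. S = -4x_1^2 + 5x_1 - x_2.
  leading term x_1^2: subtract (4)·f_1 from -4x_1^2 + 5x_1 - x_2 → 5x_1 - x_2 - 4
  leading term x_1: subtract (9)·h_5 from 5x_1 - x_2 - 4 → 2x_2 - 2
  leading term x_2: no divisor's leading term divides it; move 2x_2 to the remainder.
  leading term 1: no divisor's leading term divides it; move -2 to the remainder.
  remainder 2x_2 - 2 ≠ 0; add h_6 = 2x_2 - 2 to the basis.

The other S-polynomials (S(f_2,f_3), S(f_2,h_4), S(f_3,h_4), S(f_1,h_5), S(f_2,h_5), S(f_3,h_5), S(h_4,h_5), S(f_1,h_6), S(f_2,h_6), S(f_3,h_6), S(h_4,h_6), S(h_5,h_6)) all reduce to 0 modulo the current basis, so we have a Gröbner basis.
Inter-reduce: drop elements whose leading term is divisible by another's, tail-reduce, and make monic.
Reduced Gröbner basis: {x_1 - 1, x_2 - 1}.
Label its elements g_1 = x_1 - 1, g_2 = x_2 - 1.

Reduce p = 5x_1^2 + 2x_1x_2 + 4x_1 - 6x_2 + 1 modulo G:
  leading term x_1^2: subtract (5x_1)·g_1 from 5x_1^2 + 2x_1x_2 + 4x_1 - 6x_2 + 1 → 2x_1x_2 + 9x_1 - 6x_2 + 1
  leading term x_1x_2: subtract (2x_2)·g_1 from 2x_1x_2 + 9x_1 - 6x_2 + 1 → 9x_1 - 4x_2 + 1
  leading term x_1: subtract (9)·g_1 from 9x_1 - 4x_2 + 1 → -4x_2 + 10
  leading term x_2: subtract (-4)·g_2 from -4x_2 + 10 → 6
  leading term 1: no divisor's leading term divides it; move 6 to the remainder.
  normal form = 6.
The normal form is nonzero, so p ∉ I. Since p minus its normal form lies in I, I + (p) = I + (r) where r = 6; decide whether this ideal is the whole ring.
Here r = 6 is a nonzero constant, hence a unit: 1 ∈ I + (p), the Gröbner basis of I + (p) is {1}, and the enlarged system has no common solution — adjoining p is inconsistent.

Adjoining 5x_1^2 + 2x_1x_2 + 4x_1 - 6x_2 + 1 makes the ideal the whole ring: the system is inconsistent.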